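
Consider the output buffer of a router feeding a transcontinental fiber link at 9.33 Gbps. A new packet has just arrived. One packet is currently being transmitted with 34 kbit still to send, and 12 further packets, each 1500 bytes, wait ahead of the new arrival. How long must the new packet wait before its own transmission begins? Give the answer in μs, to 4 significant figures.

Each queued packet: L/R = 12000/9330000000 = 1.28617 μs.
12 queued → 15.4341 μs.
Plus remaining 34000 bits of current packet: 3.64416 μs.
Queuing delay = 19.08 μs.

19.08 μs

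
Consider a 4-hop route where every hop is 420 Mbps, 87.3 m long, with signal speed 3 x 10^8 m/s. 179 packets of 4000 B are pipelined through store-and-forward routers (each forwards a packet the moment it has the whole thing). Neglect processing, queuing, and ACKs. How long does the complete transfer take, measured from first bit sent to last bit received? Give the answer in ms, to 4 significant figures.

13.87 ms

Per-hop transmission t_tx = L/R = 32000/420000000 = 0.0761905 ms.
Per-hop propagation t_prop = 87.3/300000000 = 0.000291 ms.
Pipeline fill: first packet needs 4·t_tx to clear all hops; remaining 178 packets each add one t_tx.
Total = (4+179-1)·t_tx + 4·t_prop = 182·0.0761905 + 4·0.000291 = 13.87 ms.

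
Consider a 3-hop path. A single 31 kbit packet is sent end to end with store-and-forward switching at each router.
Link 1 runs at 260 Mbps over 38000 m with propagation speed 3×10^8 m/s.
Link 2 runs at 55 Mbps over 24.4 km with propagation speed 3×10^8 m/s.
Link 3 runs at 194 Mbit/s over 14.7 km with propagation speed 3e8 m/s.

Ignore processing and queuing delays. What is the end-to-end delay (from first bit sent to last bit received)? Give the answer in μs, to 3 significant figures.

1100 μs

L = 31000 bits.
Transmission delays (L/R per hop): 119.231, 563.636, 159.794 μs; sum = 842.661 μs.
Propagation delays (d/s per hop): 126.667, 81.3333, 49 μs; sum = 257 μs.
End-to-end = 1100 μs.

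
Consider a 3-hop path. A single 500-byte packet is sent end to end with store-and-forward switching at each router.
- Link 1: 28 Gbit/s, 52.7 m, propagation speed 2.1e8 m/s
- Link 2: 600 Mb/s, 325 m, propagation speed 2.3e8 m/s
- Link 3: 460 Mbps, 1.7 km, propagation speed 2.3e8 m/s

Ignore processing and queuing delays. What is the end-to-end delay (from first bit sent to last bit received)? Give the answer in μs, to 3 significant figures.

L = 500 × 8 = 4000 bits.
Transmission delays (L/R per hop): 0.142857, 6.66667, 8.69565 μs; sum = 15.5052 μs.
Propagation delays (d/s per hop): 0.250952, 1.41304, 7.3913 μs; sum = 9.0553 μs.
End-to-end = 24.6 μs.

24.6 μs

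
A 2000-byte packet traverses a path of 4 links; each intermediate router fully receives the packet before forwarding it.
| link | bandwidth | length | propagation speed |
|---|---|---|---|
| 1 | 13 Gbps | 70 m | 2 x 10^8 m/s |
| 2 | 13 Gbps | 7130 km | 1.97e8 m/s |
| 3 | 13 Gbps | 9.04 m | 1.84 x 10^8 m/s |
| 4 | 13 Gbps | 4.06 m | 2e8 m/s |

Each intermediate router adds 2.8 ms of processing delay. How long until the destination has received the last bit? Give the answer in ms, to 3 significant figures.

44.6 ms

L = 2000 × 8 = 16000 bits.
Transmission delay per hop = L/R = 16000/13000000000 = 0.00123077 ms; 4 hops → 0.00492308 ms.
Propagation delays (d/s per hop): 0.00035, 36.1929, 4.91304e-05, 2.03e-05 ms; sum = 36.1933 ms.
Processing at 3 router(s): 3 × 2.8 ms = 8.4 ms.
End-to-end = 44.6 ms.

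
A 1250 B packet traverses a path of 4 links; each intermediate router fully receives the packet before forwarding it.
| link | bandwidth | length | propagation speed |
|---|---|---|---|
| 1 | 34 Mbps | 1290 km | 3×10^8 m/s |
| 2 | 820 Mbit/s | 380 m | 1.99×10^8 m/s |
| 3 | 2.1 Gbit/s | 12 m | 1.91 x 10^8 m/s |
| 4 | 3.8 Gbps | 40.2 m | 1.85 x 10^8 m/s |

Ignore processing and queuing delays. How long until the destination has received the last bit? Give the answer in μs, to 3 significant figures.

4620 μs

L = 1250 × 8 = 10000 bits.
Transmission delays (L/R per hop): 294.118, 12.1951, 4.7619, 2.63158 μs; sum = 313.706 μs.
Propagation delays (d/s per hop): 4300, 1.90955, 0.0628272, 0.217297 μs; sum = 4302.19 μs.
End-to-end = 4620 μs.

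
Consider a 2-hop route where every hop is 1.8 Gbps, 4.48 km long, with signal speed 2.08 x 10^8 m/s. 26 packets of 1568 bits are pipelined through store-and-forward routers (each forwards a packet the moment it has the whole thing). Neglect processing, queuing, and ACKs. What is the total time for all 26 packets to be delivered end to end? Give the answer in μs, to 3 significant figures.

66.6 μs

Per-hop transmission t_tx = L/R = 1568/1800000000 = 0.871111 μs.
Per-hop propagation t_prop = 4480/208000000 = 21.5385 μs.
Pipeline fill: first packet needs 2·t_tx to clear all hops; remaining 25 packets each add one t_tx.
Total = (2+26-1)·t_tx + 2·t_prop = 27·0.871111 + 2·21.5385 = 66.6 μs.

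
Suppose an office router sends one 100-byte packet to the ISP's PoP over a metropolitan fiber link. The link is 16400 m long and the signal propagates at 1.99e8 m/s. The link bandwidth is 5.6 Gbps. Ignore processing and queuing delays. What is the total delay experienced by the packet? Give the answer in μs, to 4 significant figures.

82.55 μs

L = 100 × 8 = 800 bits.
Transmission delay = L/R = 800 / 5600000000 = 0.142857 μs.
Propagation delay = d/s = 16400 m / 199000000 m/s = 82.4121 μs.
Total = 82.55 μs.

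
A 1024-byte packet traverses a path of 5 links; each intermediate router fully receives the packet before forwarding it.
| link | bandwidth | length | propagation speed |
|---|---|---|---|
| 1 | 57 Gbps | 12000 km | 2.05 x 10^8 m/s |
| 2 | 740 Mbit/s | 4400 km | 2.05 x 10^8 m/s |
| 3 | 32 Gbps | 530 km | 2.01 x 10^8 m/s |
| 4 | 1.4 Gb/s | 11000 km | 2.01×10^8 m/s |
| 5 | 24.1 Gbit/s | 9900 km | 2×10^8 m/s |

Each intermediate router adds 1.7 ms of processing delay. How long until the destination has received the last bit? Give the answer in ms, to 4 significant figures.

L = 1024 × 8 = 8192 bits.
Transmission delays (L/R per hop): 0.000143719, 0.0110703, 0.000256, 0.00585143, 0.000339917 ms; sum = 0.0176613 ms.
Propagation delays (d/s per hop): 58.5366, 21.4634, 2.63682, 54.7264, 49.5 ms; sum = 186.863 ms.
Processing at 4 router(s): 4 × 1.7 ms = 6.8 ms.
End-to-end = 193.7 ms.

193.7 ms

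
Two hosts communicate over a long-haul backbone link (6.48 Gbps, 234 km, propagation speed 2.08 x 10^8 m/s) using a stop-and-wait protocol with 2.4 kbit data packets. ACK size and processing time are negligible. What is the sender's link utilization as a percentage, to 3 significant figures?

t_tx = L/R = 2400/6480000000 = 3.7037e-07 s.
t_prop = 234000/208000000 = 0.001125 s; RTT = 0.00225 s.
Cycle = t_tx + RTT = 0.00225037 s.
Utilization = t_tx / cycle = 3.7037e-07/0.00225037 = 0.0165 %.

0.0165 %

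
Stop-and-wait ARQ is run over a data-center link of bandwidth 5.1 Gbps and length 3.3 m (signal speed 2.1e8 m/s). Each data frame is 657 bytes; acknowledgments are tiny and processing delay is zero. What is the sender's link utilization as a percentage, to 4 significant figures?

97.04 %

t_tx = L/R = 5256/5100000000 = 1.03059e-06 s.
t_prop = 3.3/210000000 = 1.57143e-08 s; RTT = 3.14286e-08 s.
Cycle = t_tx + RTT = 1.06202e-06 s.
Utilization = t_tx / cycle = 1.03059e-06/1.06202e-06 = 97.04 %.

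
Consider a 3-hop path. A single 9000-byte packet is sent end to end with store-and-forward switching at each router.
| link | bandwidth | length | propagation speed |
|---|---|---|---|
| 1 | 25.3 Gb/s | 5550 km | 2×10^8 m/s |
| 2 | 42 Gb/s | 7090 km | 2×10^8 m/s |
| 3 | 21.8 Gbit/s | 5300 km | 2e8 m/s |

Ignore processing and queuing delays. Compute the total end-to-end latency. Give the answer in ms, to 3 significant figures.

89.7 ms

L = 9000 × 8 = 72000 bits.
Transmission delays (L/R per hop): 0.00284585, 0.00171429, 0.00330275 ms; sum = 0.00786289 ms.
Propagation delays (d/s per hop): 27.75, 35.45, 26.5 ms; sum = 89.7 ms.
End-to-end = 89.7 ms.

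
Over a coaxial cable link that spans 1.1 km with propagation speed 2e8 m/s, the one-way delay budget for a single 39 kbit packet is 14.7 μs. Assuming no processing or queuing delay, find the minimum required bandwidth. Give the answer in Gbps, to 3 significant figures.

Propagation delay = 1100 / 200000000 = 5.5 μs.
Transmission budget = 14.7 − 5.5 = 9.2 μs.
R ≥ L / t_tx = 39000 bits / 9.2e-06 s = 4.24 Gbps.

4.24 Gbps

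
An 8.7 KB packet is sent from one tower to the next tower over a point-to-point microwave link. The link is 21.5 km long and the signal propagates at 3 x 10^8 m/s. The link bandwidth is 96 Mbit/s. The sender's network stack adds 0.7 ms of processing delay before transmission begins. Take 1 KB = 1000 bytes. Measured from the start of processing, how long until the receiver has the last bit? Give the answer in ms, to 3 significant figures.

1.50 ms

L = 69600 bits.
Transmission delay = L/R = 69600 / 96000000 = 0.725 ms.
Propagation delay = d/s = 21500 m / 300000000 m/s = 0.0716667 ms.
Plus processing delay 0.7 ms = 0.7 ms.
Total = 1.50 ms.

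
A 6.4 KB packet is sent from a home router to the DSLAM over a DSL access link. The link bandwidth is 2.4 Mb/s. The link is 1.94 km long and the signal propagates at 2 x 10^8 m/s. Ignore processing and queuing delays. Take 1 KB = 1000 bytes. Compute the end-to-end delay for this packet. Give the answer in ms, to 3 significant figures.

21.3 ms

L = 51200 bits.
Transmission delay = L/R = 51200 / 2400000 = 21.3333 ms.
Propagation delay = d/s = 1940 m / 200000000 m/s = 0.0097 ms.
Total = 21.3 ms.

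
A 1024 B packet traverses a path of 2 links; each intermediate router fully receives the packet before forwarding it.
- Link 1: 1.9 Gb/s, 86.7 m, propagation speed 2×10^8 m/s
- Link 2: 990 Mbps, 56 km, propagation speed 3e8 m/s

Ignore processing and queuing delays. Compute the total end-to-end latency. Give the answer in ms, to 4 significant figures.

0.1997 ms

L = 1024 × 8 = 8192 bits.
Transmission delays (L/R per hop): 0.00431158, 0.00827475 ms; sum = 0.0125863 ms.
Propagation delays (d/s per hop): 0.0004335, 0.186667 ms; sum = 0.1871 ms.
End-to-end = 0.1997 ms.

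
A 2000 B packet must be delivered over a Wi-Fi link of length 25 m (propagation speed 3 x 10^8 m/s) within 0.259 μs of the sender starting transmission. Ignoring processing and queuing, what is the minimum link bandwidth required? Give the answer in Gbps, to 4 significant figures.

L = 16000 bits.
Propagation delay = 25 / 300000000 = 0.0833333 μs.
Transmission budget = 0.259 − 0.0833333 = 0.175667 μs.
R ≥ L / t_tx = 16000 bits / 1.75667e-07 s = 91.08 Gbps.

91.08 Gbps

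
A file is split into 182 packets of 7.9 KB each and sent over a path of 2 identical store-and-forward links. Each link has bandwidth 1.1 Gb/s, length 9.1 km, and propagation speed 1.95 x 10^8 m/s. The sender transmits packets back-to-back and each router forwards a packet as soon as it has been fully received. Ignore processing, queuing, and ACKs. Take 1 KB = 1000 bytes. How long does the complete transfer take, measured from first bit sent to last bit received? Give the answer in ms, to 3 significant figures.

Per-hop transmission t_tx = L/R = 63200/1100000000 = 0.0574545 ms.
Per-hop propagation t_prop = 9100/195000000 = 0.0466667 ms.
Pipeline fill: first packet needs 2·t_tx to clear all hops; remaining 181 packets each add one t_tx.
Total = (2+182-1)·t_tx + 2·t_prop = 183·0.0574545 + 2·0.0466667 = 10.6 ms.

10.6 ms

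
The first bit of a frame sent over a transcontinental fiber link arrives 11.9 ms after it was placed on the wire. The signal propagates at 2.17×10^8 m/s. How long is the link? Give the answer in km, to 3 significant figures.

d = s × t_prop = 217000000 × 0.0119 = 2580 km.

2580 km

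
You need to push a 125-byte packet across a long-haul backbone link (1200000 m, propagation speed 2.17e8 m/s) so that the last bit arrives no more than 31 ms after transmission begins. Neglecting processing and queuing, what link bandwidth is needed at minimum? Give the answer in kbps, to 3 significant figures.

39.3 kbps

L = 1000 bits.
Propagation delay = 1200000 / 217000000 = 5.52995 ms.
Transmission budget = 31 − 5.52995 = 25.47 ms.
R ≥ L / t_tx = 1000 bits / 0.02547 s = 39.3 kbps.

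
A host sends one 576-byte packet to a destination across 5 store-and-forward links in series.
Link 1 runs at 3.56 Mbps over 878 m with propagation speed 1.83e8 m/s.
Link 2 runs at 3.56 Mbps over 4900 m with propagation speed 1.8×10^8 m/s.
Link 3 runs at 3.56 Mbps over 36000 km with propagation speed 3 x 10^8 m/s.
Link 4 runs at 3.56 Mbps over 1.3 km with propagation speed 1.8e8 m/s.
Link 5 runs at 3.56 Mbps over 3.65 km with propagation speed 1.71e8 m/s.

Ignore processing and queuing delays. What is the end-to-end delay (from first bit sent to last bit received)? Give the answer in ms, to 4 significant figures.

126.5 ms

L = 576 × 8 = 4608 bits.
Transmission delay per hop = L/R = 4608/3560000 = 1.29438 ms; 5 hops → 6.47191 ms.
Propagation delays (d/s per hop): 0.00479781, 0.0272222, 120, 0.00722222, 0.021345 ms; sum = 120.061 ms.
End-to-end = 126.5 ms.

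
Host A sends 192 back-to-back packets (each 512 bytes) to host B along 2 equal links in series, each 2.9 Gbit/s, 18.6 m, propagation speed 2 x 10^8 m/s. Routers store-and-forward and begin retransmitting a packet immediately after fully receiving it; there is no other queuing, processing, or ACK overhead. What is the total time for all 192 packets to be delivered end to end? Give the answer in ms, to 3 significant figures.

0.273 ms

Per-hop transmission t_tx = L/R = 4096/2900000000 = 0.00141241 ms.
Per-hop propagation t_prop = 18.6/200000000 = 9.3e-05 ms.
Pipeline fill: first packet needs 2·t_tx to clear all hops; remaining 191 packets each add one t_tx.
Total = (2+192-1)·t_tx + 2·t_prop = 193·0.00141241 + 2·9.3e-05 = 0.273 ms.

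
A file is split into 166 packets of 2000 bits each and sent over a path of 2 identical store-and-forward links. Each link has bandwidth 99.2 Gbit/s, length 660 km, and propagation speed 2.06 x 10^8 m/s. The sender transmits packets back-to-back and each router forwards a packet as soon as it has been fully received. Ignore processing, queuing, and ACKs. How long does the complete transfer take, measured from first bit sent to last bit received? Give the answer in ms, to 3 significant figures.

6.41 ms

Per-hop transmission t_tx = L/R = 2000/99200000000 = 2.01613e-05 ms.
Per-hop propagation t_prop = 660000/206000000 = 3.20388 ms.
Pipeline fill: first packet needs 2·t_tx to clear all hops; remaining 165 packets each add one t_tx.
Total = (2+166-1)·t_tx + 2·t_prop = 167·2.01613e-05 + 2·3.20388 = 6.41 ms.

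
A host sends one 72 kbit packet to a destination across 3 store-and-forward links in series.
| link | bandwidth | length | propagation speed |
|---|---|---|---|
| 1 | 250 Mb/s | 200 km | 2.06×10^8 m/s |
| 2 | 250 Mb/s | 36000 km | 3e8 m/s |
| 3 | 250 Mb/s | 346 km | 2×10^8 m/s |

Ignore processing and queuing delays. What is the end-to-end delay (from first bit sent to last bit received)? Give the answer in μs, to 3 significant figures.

124000 μs

L = 72000 bits.
Transmission delay per hop = L/R = 72000/250000000 = 288 μs; 3 hops → 864 μs.
Propagation delays (d/s per hop): 970.874, 120000, 1730 μs; sum = 122701 μs.
End-to-end = 124000 μs.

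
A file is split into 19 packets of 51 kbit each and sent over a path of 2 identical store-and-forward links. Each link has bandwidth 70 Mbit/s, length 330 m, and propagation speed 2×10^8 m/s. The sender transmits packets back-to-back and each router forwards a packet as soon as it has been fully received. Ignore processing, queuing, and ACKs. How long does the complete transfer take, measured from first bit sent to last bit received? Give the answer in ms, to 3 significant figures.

14.6 ms

Per-hop transmission t_tx = L/R = 51000/70000000 = 0.728571 ms.
Per-hop propagation t_prop = 330/200000000 = 0.00165 ms.
Pipeline fill: first packet needs 2·t_tx to clear all hops; remaining 18 packets each add one t_tx.
Total = (2+19-1)·t_tx + 2·t_prop = 20·0.728571 + 2·0.00165 = 14.6 ms.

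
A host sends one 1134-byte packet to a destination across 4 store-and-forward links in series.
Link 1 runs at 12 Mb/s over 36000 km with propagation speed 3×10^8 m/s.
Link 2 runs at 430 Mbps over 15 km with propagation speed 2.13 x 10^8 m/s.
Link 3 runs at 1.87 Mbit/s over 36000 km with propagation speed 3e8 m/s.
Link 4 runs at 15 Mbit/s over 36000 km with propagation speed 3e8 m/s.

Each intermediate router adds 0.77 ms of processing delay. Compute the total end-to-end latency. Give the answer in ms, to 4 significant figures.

368.6 ms

L = 1134 × 8 = 9072 bits.
Transmission delays (L/R per hop): 0.756, 0.0210977, 4.85134, 0.6048 ms; sum = 6.23323 ms.
Propagation delays (d/s per hop): 120, 0.0704225, 120, 120 ms; sum = 360.07 ms.
Processing at 3 router(s): 3 × 0.77 ms = 2.31 ms.
End-to-end = 368.6 ms.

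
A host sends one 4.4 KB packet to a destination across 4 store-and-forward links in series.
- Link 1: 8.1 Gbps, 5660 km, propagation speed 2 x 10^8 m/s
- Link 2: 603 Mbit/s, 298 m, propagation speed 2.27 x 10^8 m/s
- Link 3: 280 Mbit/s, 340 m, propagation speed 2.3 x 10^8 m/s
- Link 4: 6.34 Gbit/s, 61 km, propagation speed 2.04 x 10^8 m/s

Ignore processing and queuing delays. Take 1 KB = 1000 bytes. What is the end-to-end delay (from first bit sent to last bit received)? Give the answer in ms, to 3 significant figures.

28.8 ms

L = 35200 bits.
Transmission delays (L/R per hop): 0.00434568, 0.0583748, 0.125714, 0.00555205 ms; sum = 0.193987 ms.
Propagation delays (d/s per hop): 28.3, 0.00131278, 0.00147826, 0.29902 ms; sum = 28.6018 ms.
End-to-end = 28.8 ms.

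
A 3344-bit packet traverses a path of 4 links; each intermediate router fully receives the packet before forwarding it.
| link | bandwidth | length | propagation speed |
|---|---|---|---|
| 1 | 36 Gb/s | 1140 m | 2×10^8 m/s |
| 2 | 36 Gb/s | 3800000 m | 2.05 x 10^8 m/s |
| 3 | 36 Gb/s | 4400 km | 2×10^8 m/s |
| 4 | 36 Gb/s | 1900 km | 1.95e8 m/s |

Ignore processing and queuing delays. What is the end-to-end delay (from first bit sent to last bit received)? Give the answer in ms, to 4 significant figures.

Transmission delay per hop = L/R = 3344/36000000000 = 9.28889e-05 ms; 4 hops → 0.000371556 ms.
Propagation delays (d/s per hop): 0.0057, 18.5366, 22, 9.74359 ms; sum = 50.2859 ms.
End-to-end = 50.29 ms.

50.29 ms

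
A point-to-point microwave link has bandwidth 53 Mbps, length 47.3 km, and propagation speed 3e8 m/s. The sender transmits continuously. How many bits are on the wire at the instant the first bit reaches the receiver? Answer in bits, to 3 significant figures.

8360 bits

Propagation delay = 47300 / 300000000 = 0.000157667 s.
BDP = R × t_prop = 53000000 × 0.000157667 = 8356.33 bits.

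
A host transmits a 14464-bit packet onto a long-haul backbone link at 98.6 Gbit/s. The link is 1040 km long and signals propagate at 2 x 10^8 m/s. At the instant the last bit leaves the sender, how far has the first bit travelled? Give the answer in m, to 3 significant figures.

29.3 m

t_tx = L/R = 14464/98600000000 = 1.46694e-07 s.
Distance = s × t_tx = 200000000 × 1.46694e-07 = 29.3 m.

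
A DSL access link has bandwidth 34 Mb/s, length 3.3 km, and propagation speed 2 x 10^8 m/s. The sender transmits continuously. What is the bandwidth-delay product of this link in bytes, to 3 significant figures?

Propagation delay = 3300 / 200000000 = 1.65e-05 s.
BDP = R × t_prop = 34000000 × 1.65e-05 = 561 bits.
In bytes: 561/8 = 70.1 bytes.

70.1 bytes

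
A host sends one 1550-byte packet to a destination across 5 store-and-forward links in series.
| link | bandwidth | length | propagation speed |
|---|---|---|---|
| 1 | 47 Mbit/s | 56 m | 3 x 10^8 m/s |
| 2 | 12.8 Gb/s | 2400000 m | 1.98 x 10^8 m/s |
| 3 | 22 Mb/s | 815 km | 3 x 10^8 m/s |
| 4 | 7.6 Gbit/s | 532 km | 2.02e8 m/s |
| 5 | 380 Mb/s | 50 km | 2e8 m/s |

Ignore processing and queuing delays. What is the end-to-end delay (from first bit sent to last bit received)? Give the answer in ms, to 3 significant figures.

18.6 ms

L = 1550 × 8 = 12400 bits.
Transmission delays (L/R per hop): 0.26383, 0.00096875, 0.563636, 0.00163158, 0.0326316 ms; sum = 0.862698 ms.
Propagation delays (d/s per hop): 0.000186667, 12.1212, 2.71667, 2.63366, 0.25 ms; sum = 17.7217 ms.
End-to-end = 18.6 ms.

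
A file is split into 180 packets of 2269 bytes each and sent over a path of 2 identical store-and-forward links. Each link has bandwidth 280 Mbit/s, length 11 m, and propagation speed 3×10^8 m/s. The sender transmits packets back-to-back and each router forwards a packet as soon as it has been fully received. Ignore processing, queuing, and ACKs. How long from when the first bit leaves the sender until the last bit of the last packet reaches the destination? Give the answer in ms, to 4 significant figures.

11.73 ms

Per-hop transmission t_tx = L/R = 18152/280000000 = 0.0648286 ms.
Per-hop propagation t_prop = 11/300000000 = 3.66667e-05 ms.
Pipeline fill: first packet needs 2·t_tx to clear all hops; remaining 179 packets each add one t_tx.
Total = (2+180-1)·t_tx + 2·t_prop = 181·0.0648286 + 2·3.66667e-05 = 11.73 ms.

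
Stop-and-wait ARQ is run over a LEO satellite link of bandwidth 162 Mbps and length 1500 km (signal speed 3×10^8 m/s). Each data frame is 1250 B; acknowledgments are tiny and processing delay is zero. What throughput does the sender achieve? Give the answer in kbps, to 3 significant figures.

t_tx = L/R = 10000/162000000 = 6.17284e-05 s.
t_prop = 1500000/300000000 = 0.005 s; RTT = 0.01 s.
Cycle = t_tx + RTT = 0.0100617 s.
Throughput = L / cycle = 10000 / 0.0100617 = 994 kbps.

994 kbps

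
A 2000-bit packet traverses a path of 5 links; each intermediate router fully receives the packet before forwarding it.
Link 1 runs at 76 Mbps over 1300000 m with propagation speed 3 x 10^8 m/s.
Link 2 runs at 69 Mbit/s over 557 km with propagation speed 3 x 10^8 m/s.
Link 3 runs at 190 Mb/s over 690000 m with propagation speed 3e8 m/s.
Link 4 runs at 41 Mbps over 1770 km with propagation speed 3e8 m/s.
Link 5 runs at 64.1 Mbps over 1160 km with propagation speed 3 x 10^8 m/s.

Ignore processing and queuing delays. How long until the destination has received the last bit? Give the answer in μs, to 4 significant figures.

18400 μs

Transmission delays (L/R per hop): 26.3158, 28.9855, 10.5263, 48.7805, 31.2012 μs; sum = 145.809 μs.
Propagation delays (d/s per hop): 4333.33, 1856.67, 2300, 5900, 3866.67 μs; sum = 18256.7 μs.
End-to-end = 18400 μs.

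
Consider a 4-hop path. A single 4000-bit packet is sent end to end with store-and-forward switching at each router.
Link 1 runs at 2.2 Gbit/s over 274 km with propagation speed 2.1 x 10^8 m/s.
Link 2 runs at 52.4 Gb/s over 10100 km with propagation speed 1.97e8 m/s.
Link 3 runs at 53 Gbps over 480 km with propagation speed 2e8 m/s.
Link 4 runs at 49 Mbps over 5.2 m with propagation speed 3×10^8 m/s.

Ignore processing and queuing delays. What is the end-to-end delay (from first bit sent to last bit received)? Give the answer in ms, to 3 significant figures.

55.1 ms

Transmission delays (L/R per hop): 0.00181818, 7.63359e-05, 7.54717e-05, 0.0816327 ms; sum = 0.0836026 ms.
Propagation delays (d/s per hop): 1.30476, 51.269, 2.4, 1.73333e-05 ms; sum = 54.9738 ms.
End-to-end = 55.1 ms.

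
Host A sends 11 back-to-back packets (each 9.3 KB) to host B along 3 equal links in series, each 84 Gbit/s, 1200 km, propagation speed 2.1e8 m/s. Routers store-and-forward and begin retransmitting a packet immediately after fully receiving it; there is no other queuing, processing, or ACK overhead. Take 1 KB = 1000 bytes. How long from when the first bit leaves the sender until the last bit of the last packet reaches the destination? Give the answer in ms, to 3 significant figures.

17.2 ms

Per-hop transmission t_tx = L/R = 74400/84000000000 = 0.000885714 ms.
Per-hop propagation t_prop = 1200000/210000000 = 5.71429 ms.
Pipeline fill: first packet needs 3·t_tx to clear all hops; remaining 10 packets each add one t_tx.
Total = (3+11-1)·t_tx + 3·t_prop = 13·0.000885714 + 3·5.71429 = 17.2 ms.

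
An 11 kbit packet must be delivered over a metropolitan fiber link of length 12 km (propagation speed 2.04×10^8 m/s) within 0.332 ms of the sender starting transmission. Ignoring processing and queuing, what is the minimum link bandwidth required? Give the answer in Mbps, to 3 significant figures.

40.3 Mbps

Propagation delay = 12000 / 204000000 = 0.0588235 ms.
Transmission budget = 0.332 − 0.0588235 = 0.273176 ms.
R ≥ L / t_tx = 11000 bits / 0.000273176 s = 40.3 Mbps.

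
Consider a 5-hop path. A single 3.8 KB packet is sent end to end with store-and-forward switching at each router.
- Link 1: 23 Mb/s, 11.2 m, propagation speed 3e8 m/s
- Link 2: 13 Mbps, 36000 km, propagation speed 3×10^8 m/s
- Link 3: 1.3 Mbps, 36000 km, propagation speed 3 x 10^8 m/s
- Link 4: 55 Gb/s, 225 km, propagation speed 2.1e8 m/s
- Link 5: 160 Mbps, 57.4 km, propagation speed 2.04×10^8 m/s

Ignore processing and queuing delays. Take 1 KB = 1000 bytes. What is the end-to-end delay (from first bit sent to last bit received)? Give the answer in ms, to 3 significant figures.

269 ms

L = 30400 bits.
Transmission delays (L/R per hop): 1.32174, 2.33846, 23.3846, 0.000552727, 0.19 ms; sum = 27.2354 ms.
Propagation delays (d/s per hop): 3.73333e-05, 120, 120, 1.07143, 0.281373 ms; sum = 241.353 ms.
End-to-end = 269 ms.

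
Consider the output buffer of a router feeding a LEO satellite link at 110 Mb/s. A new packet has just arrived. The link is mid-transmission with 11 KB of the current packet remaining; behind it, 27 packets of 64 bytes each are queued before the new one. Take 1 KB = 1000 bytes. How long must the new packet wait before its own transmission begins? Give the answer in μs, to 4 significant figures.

Each queued packet: L/R = 512/110000000 = 4.65455 μs.
27 queued → 125.673 μs.
Plus remaining 88000 bits of current packet: 800 μs.
Queuing delay = 925.7 μs.

925.7 μs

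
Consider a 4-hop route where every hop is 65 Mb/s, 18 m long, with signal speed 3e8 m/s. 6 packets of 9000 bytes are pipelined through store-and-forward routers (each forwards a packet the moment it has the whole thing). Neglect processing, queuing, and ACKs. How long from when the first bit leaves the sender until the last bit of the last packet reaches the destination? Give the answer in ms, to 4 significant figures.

9.969 ms

Per-hop transmission t_tx = L/R = 72000/65000000 = 1.10769 ms.
Per-hop propagation t_prop = 18/300000000 = 6e-05 ms.
Pipeline fill: first packet needs 4·t_tx to clear all hops; remaining 5 packets each add one t_tx.
Total = (4+6-1)·t_tx + 4·t_prop = 9·1.10769 + 4·6e-05 = 9.969 ms.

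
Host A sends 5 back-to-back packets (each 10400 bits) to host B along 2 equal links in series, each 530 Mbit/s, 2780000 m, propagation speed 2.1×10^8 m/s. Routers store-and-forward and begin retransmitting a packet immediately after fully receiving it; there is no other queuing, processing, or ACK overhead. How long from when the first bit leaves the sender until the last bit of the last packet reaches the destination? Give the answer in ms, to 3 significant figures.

26.6 ms

Per-hop transmission t_tx = L/R = 10400/530000000 = 0.0196226 ms.
Per-hop propagation t_prop = 2780000/210000000 = 13.2381 ms.
Pipeline fill: first packet needs 2·t_tx to clear all hops; remaining 4 packets each add one t_tx.
Total = (2+5-1)·t_tx + 2·t_prop = 6·0.0196226 + 2·13.2381 = 26.6 ms.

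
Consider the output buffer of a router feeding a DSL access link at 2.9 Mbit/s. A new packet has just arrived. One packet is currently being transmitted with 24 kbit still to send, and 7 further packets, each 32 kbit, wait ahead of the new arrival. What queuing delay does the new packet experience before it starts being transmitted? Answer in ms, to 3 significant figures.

Each queued packet: L/R = 32000/2900000 = 11.0345 ms.
7 queued → 77.2414 ms.
Plus remaining 24000 bits of current packet: 8.27586 ms.
Queuing delay = 85.5 ms.

85.5 ms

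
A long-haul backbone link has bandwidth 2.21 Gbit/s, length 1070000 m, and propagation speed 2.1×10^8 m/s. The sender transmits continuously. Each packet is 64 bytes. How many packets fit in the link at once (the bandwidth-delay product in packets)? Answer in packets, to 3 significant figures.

Propagation delay = 1070000 / 210000000 = 0.00509524 s.
BDP = R × t_prop = 2210000000 × 0.00509524 = 11260500 bits.
In packets of 512 bits: 22000 packets.

22000 packets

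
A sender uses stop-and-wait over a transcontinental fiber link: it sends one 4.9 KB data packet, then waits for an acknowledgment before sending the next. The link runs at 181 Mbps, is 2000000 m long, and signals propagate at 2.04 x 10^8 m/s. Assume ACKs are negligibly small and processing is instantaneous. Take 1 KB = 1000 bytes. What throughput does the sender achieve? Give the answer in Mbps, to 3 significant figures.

1.98 Mbps

t_tx = L/R = 39200/181000000 = 0.000216575 s.
t_prop = 2000000/204000000 = 0.00980392 s; RTT = 0.0196078 s.
Cycle = t_tx + RTT = 0.0198244 s.
Throughput = L / cycle = 39200 / 0.0198244 = 1.98 Mbps.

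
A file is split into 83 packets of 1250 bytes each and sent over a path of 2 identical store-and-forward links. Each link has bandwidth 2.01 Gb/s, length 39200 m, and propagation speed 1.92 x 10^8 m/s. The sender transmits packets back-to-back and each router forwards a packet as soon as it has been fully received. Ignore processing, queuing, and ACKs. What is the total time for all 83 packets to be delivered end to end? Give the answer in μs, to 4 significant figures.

Per-hop transmission t_tx = L/R = 10000/2.01e+09 = 4.97512 μs.
Per-hop propagation t_prop = 39200/192000000 = 204.167 μs.
Pipeline fill: first packet needs 2·t_tx to clear all hops; remaining 82 packets each add one t_tx.
Total = (2+83-1)·t_tx + 2·t_prop = 84·4.97512 + 2·204.167 = 826.2 μs.

826.2 μs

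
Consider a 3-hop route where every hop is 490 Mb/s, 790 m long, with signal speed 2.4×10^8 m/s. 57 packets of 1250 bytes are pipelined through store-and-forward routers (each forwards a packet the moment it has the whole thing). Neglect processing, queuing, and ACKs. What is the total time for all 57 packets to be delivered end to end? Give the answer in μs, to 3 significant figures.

Per-hop transmission t_tx = L/R = 10000/490000000 = 20.4082 μs.
Per-hop propagation t_prop = 790/240000000 = 3.29167 μs.
Pipeline fill: first packet needs 3·t_tx to clear all hops; remaining 56 packets each add one t_tx.
Total = (3+57-1)·t_tx + 3·t_prop = 59·20.4082 + 3·3.29167 = 1210 μs.

1210 μs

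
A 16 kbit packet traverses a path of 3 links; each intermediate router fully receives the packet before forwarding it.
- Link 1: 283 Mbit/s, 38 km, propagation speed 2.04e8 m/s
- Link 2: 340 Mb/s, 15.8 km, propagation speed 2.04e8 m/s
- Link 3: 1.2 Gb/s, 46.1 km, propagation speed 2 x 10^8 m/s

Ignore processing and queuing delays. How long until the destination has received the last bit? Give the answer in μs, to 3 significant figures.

L = 16000 bits.
Transmission delays (L/R per hop): 56.5371, 47.0588, 13.3333 μs; sum = 116.929 μs.
Propagation delays (d/s per hop): 186.275, 77.451, 230.5 μs; sum = 494.225 μs.
End-to-end = 611 μs.

611 μs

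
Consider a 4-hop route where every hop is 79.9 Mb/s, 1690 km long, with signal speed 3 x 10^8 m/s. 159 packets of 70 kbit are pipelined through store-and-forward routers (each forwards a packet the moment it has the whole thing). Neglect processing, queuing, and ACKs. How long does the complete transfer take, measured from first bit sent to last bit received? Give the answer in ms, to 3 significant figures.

Per-hop transmission t_tx = L/R = 70000/79900000 = 0.876095 ms.
Per-hop propagation t_prop = 1690000/300000000 = 5.63333 ms.
Pipeline fill: first packet needs 4·t_tx to clear all hops; remaining 158 packets each add one t_tx.
Total = (4+159-1)·t_tx + 4·t_prop = 162·0.876095 + 4·5.63333 = 164 ms.

164 ms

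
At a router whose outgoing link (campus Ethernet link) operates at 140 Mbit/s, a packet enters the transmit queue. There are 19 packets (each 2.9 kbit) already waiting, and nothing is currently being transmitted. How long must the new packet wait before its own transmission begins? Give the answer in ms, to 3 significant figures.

0.394 ms

Each queued packet: L/R = 2900/140000000 = 0.0207143 ms.
19 queued → 0.393571 ms.
Queuing delay = 0.394 ms.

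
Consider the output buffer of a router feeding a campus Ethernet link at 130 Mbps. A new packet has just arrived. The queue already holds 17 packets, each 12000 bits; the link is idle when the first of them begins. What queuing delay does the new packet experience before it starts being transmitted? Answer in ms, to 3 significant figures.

Each queued packet: L/R = 12000/130000000 = 0.0923077 ms.
17 queued → 1.56923 ms.
Queuing delay = 1.57 ms.

1.57 ms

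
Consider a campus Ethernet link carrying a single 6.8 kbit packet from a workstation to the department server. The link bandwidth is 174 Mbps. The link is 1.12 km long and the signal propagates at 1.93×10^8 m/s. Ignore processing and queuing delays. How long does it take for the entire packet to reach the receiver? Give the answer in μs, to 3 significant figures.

44.9 μs

L = 6800 bits.
Transmission delay = L/R = 6800 / 174000000 = 39.0805 μs.
Propagation delay = d/s = 1120 m / 193000000 m/s = 5.80311 μs.
Total = 44.9 μs.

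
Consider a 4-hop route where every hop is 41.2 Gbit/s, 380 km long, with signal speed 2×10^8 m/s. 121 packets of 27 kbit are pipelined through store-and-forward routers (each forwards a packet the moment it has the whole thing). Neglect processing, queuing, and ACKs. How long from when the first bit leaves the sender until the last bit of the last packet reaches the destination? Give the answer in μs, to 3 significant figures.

7680 μs

Per-hop transmission t_tx = L/R = 27000/41200000000 = 0.65534 μs.
Per-hop propagation t_prop = 380000/200000000 = 1900 μs.
Pipeline fill: first packet needs 4·t_tx to clear all hops; remaining 120 packets each add one t_tx.
Total = (4+121-1)·t_tx + 4·t_prop = 124·0.65534 + 4·1900 = 7680 μs.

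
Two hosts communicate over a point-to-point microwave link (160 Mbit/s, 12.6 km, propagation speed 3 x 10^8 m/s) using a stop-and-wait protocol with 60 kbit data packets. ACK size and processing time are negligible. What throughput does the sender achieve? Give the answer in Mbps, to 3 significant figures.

131 Mbps

t_tx = L/R = 60000/160000000 = 0.000375 s.
t_prop = 12600/300000000 = 4.2e-05 s; RTT = 8.4e-05 s.
Cycle = t_tx + RTT = 0.000459 s.
Throughput = L / cycle = 60000 / 0.000459 = 131 Mbps.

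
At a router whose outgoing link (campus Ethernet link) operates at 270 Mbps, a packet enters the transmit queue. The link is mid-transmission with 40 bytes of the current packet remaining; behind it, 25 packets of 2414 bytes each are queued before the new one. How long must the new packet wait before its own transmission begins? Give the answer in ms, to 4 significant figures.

Each queued packet: L/R = 19312/270000000 = 0.0715259 ms.
25 queued → 1.78815 ms.
Plus remaining 320 bits of current packet: 0.00118519 ms.
Queuing delay = 1.789 ms.

1.789 ms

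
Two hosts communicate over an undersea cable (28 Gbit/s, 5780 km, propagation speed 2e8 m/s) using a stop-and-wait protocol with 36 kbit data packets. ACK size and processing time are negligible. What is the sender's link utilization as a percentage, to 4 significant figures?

t_tx = L/R = 36000/28000000000 = 1.28571e-06 s.
t_prop = 5780000/200000000 = 0.0289 s; RTT = 0.0578 s.
Cycle = t_tx + RTT = 0.0578013 s.
Utilization = t_tx / cycle = 1.28571e-06/0.0578013 = 0.002224 %.

0.002224 %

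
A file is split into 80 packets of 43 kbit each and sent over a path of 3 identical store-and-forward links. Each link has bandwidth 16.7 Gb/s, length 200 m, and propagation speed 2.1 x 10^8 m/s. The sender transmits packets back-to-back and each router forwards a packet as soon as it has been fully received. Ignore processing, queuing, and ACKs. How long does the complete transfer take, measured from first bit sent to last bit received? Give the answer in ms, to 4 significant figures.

Per-hop transmission t_tx = L/R = 43000/16700000000 = 0.00257485 ms.
Per-hop propagation t_prop = 200/210000000 = 0.000952381 ms.
Pipeline fill: first packet needs 3·t_tx to clear all hops; remaining 79 packets each add one t_tx.
Total = (3+80-1)·t_tx + 3·t_prop = 82·0.00257485 + 3·0.000952381 = 0.2140 ms.

0.2140 ms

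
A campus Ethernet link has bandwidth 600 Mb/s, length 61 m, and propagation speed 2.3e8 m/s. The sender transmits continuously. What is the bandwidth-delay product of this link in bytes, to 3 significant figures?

19.9 bytes

Propagation delay = 61 / 2.3e+08 = 2.65217e-07 s.
BDP = R × t_prop = 600000000 × 2.65217e-07 = 159.13 bits.
In bytes: 159.13/8 = 19.9 bytes.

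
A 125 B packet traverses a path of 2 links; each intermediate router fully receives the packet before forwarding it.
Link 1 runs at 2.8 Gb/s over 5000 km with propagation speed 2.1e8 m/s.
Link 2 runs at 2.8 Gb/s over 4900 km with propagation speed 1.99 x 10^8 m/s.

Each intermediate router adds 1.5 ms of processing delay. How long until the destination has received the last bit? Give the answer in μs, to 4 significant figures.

L = 125 × 8 = 1000 bits.
Transmission delay per hop = L/R = 1000/2800000000 = 0.357143 μs; 2 hops → 0.714286 μs.
Propagation delays (d/s per hop): 23809.5, 24623.1 μs; sum = 48432.6 μs.
Processing at 1 router(s): 1 × 1.5 ms = 1500 μs.
End-to-end = 49930 μs.

49930 μs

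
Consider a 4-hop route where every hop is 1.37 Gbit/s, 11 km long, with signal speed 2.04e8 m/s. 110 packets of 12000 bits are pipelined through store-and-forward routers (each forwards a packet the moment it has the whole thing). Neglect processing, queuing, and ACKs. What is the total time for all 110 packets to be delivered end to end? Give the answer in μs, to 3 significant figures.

Per-hop transmission t_tx = L/R = 12000/1370000000 = 8.75912 μs.
Per-hop propagation t_prop = 11000/204000000 = 53.9216 μs.
Pipeline fill: first packet needs 4·t_tx to clear all hops; remaining 109 packets each add one t_tx.
Total = (4+110-1)·t_tx + 4·t_prop = 113·8.75912 + 4·53.9216 = 1210 μs.

1210 μs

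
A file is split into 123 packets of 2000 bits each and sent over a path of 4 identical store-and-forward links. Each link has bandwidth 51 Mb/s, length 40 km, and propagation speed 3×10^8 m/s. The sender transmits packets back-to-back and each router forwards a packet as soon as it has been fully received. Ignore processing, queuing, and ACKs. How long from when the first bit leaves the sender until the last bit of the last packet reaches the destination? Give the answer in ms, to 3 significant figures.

5.47 ms

Per-hop transmission t_tx = L/R = 2000/51000000 = 0.0392157 ms.
Per-hop propagation t_prop = 40000/300000000 = 0.133333 ms.
Pipeline fill: first packet needs 4·t_tx to clear all hops; remaining 122 packets each add one t_tx.
Total = (4+123-1)·t_tx + 4·t_prop = 126·0.0392157 + 4·0.133333 = 5.47 ms.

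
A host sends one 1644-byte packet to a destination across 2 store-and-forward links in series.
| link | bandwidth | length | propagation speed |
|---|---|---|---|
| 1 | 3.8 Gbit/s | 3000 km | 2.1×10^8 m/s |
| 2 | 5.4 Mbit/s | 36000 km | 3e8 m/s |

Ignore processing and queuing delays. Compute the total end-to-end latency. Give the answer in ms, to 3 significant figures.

L = 1644 × 8 = 13152 bits.
Transmission delays (L/R per hop): 0.00346105, 2.43556 ms; sum = 2.43902 ms.
Propagation delays (d/s per hop): 14.2857, 120 ms; sum = 134.286 ms.
End-to-end = 137 ms.

137 ms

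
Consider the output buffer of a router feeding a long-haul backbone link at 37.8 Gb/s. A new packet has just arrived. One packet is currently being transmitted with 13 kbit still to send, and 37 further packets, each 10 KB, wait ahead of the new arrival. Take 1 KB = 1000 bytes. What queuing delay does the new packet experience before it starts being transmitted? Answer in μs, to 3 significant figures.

78.7 μs

Each queued packet: L/R = 80000/37800000000 = 2.1164 μs.
37 queued → 78.3069 μs.
Plus remaining 13000 bits of current packet: 0.343915 μs.
Queuing delay = 78.7 μs.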